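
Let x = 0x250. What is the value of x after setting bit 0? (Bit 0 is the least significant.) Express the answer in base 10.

593

x = 1001010000
bit 0 is currently 0; set it via x | (1 << 0) = x | 1
→ 1001010001 = 593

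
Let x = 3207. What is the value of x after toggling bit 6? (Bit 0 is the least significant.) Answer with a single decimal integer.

x = 0110010000111
bit 6 is currently 0; toggle it via x ^ (1 << 6) = x ^ 64
→ 0110011000111 = 3271

3271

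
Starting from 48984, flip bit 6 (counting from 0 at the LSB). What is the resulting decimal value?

x = 1011111101011000
bit 6 is currently 1; toggle it via x ^ (1 << 6) = x ^ 64
→ 1011111100011000 = 48920

48920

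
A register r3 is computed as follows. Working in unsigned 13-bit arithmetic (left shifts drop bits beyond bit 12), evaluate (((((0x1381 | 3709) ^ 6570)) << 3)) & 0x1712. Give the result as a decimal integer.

4624

0x1381 = 1001110000001
3709 = 0111001111101
→ | → 1111111111101 = 8189
6570 = 1100110101010
→ ^ → 0011001010111 = 1623
→ << 3 (mod 2^13) → 1001010111000 = 4792
0x1712 = 1011100010010
→ & → 1001000010000 = 4624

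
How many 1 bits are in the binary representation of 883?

883 = 1101110011
Count the 1s: 1 + 1 + 1 + 1 + 1 + 1 + 1 = 7

7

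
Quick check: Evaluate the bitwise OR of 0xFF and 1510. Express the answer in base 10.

0xFF = 00011111111
1510 = 10111100110
 OR → 10111111111 = 1535

1535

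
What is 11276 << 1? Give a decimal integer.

11276 = 010110000001100
shift left by 1 → 101100000011000 = 22552
(equivalently, 11276 × 2^1 = 11276 × 2)

22552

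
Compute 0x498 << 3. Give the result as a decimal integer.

9408

0x498 = 00010010011000
shift left by 3 → 10010011000000 = 9408
(equivalently, 1176 × 2^3 = 1176 × 8)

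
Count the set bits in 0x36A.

0x36A = 1101101010
Count the 1s: 1 + 1 + 1 + 1 + 1 + 1 = 6

6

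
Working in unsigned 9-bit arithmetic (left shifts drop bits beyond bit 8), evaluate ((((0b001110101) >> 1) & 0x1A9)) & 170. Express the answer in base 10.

40

0b001110101 = 001110101
→ >> 1 → 000111010 = 58
0x1A9 = 110101001
→ & → 000101000 = 40
170 = 010101010
→ & → 000101000 = 40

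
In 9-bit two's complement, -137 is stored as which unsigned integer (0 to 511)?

375

137 in 9 bits: 010001001
Invert: 101110110
Add 1:  101110111 = 375
(Check: 2^9 - 137 = 512 - 137 = 375.)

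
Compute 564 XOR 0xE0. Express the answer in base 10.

724

564 = 1000110100
0xE0 = 0011100000
XOR → 1011010100 = 724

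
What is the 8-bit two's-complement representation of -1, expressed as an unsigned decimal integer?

255

1 in 8 bits: 00000001
Invert: 11111110
Add 1:  11111111 = 255
(Check: 2^8 - 1 = 256 - 1 = 255.)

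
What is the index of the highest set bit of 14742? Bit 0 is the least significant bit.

13

14742 = 11100110010110
The topmost 1 is at position 13 (since 2^13 = 8192 ≤ 14742 < 16384).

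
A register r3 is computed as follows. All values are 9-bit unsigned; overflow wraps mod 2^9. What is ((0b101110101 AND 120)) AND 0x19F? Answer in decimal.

16

0b101110101 = 101110101
120 = 001111000
→ AND → 001110000 = 112
0x19F = 110011111
→ AND → 000010000 = 16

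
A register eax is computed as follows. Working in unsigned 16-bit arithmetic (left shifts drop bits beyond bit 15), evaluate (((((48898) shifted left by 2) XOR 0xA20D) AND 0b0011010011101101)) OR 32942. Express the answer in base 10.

48898 = 1011111100000010
→ shifted left by 2 (mod 2^16) → 1111110000001000 = 64520
0xA20D = 1010001000001101
→ XOR → 0101111000000101 = 24069
0b0011010011101101 = 0011010011101101
→ AND → 0001010000000101 = 5125
32942 = 1000000010101110
→ OR → 1001010010101111 = 38063

38063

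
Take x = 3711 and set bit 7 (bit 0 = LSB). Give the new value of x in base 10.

x = 111001111111
bit 7 is currently 0; set it via x | (1 << 7) = x | 128
→ 111011111111 = 3839

3839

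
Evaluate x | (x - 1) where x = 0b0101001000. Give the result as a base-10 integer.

x = 101001000 = 328
x - 1 = 101000111
OR    = 101001111 = 335
(x | (x - 1) sets all bits below the lowest set bit.)

335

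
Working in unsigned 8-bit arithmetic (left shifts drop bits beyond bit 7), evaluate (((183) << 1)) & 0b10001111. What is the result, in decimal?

183 = 10110111
→ << 1 (mod 2^8) → 01101110 = 110
0b10001111 = 10001111
→ & → 00001110 = 14

14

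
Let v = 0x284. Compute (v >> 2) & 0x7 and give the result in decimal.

1

v = 1010000100
Shift right by 2: 10100001
Mask low 3 bits: 001 = 1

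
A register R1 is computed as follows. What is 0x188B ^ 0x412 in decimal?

0x188B = 1100010001011
0x412 = 0010000010010
XOR → 1110010011001 = 7321

7321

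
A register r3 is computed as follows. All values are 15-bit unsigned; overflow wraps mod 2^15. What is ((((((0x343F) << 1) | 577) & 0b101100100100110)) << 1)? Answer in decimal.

0x343F = 011010000111111
→ << 1 (mod 2^15) → 110100001111110 = 26750
577 = 000001001000001
→ | → 110101001111111 = 27263
0b101100100100110 = 101100100100110
→ & → 100100000100110 = 18470
→ << 1 (mod 2^15) → 001000001001100 = 4172

4172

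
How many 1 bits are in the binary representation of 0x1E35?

8

0x1E35 = 1111000110101
Count the 1s: 1 + 1 + 1 + 1 + 1 + 1 + 1 + 1 = 8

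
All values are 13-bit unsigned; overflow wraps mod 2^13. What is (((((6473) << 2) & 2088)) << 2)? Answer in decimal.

128

6473 = 1100101001001
→ << 2 (mod 2^13) → 0010100100100 = 1316
2088 = 0100000101000
→ & → 0000000100000 = 32
→ << 2 (mod 2^13) → 0000010000000 = 128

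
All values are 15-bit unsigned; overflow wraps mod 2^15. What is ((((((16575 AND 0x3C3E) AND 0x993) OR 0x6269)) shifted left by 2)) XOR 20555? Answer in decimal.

22951

16575 = 100000010111111
0x3C3E = 011110000111110
→ AND → 000000000111110 = 62
0x993 = 000100110010011
→ AND → 000000000010010 = 18
0x6269 = 110001001101001
→ OR → 110001001111011 = 25211
→ shifted left by 2 (mod 2^15) → 000100111101100 = 2540
20555 = 101000001001011
→ XOR → 101100110100111 = 22951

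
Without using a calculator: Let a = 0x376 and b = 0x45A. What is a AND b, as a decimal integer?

0x376 = 01101110110
0x45A = 10001011010
AND → 00001010010 = 82

82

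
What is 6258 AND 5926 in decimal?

4130

6258 = 1100001110010
5926 = 1011100100110
AND → 1000000100010 = 4130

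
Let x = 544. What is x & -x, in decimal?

32

x = 1000100000 = 544
-x (two's complement) = …0111100000
AND   = 0000100000 = 32
(x & -x isolates the lowest set bit of x.)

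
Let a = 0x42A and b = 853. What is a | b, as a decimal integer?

1919

0x42A = 10000101010
853 = 01101010101
 OR → 11101111111 = 1919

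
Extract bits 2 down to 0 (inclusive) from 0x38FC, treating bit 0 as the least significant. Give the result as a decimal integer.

v = 11100011111100
Shift right by 0: 11100011111100
Mask low 3 bits: 100 = 4

4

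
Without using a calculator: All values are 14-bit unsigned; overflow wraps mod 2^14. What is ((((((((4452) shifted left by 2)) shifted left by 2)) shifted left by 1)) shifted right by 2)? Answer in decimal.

4452 = 01000101100100
→ shifted left by 2 (mod 2^14) → 00010110010000 = 1424
→ shifted left by 2 (mod 2^14) → 01011001000000 = 5696
→ shifted left by 1 (mod 2^14) → 10110010000000 = 11392
→ shifted right by 2 → 00101100100000 = 2848

2848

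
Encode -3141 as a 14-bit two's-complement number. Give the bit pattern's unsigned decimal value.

13243

3141 in 14 bits: 00110001000101
Invert: 11001110111010
Add 1:  11001110111011 = 13243
(Check: 2^14 - 3141 = 16384 - 3141 = 13243.)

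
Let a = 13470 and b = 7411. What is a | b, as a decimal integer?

13470 = 11010010011110
7411 = 01110011110011
 OR → 11110011111111 = 15615

15615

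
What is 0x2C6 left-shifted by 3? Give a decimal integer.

5680

0x2C6 = 0001011000110
shift left by 3 → 1011000110000 = 5680
(equivalently, 710 × 2^3 = 710 × 8)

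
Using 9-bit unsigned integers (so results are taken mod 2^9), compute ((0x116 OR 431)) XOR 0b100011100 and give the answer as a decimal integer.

163

0x116 = 100010110
431 = 110101111
→ OR → 110111111 = 447
0b100011100 = 100011100
→ XOR → 010100011 = 163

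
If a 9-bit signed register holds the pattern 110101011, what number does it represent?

-85

pattern = 110101011 (MSB is 1 ⇒ negative)
Invert: 001010100, add 1 → 001010101 = 85, so the value is -85.
(Equivalently: 427 - 2^9 = 427 - 512 = -85.)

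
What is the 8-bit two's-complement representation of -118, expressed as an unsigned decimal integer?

118 in 8 bits: 01110110
Invert: 10001001
Add 1:  10001010 = 138
(Check: 2^8 - 118 = 256 - 118 = 138.)

138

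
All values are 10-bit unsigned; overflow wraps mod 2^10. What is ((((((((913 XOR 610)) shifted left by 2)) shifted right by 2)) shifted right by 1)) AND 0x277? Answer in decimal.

113

913 = 1110010001
610 = 1001100010
→ XOR → 0111110011 = 499
→ shifted left by 2 (mod 2^10) → 1111001100 = 972
→ shifted right by 2 → 0011110011 = 243
→ shifted right by 1 → 0001111001 = 121
0x277 = 1001110111
→ AND → 0001110001 = 113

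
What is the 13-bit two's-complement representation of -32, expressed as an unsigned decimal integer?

8160

32 in 13 bits: 0000000100000
Invert: 1111111011111
Add 1:  1111111100000 = 8160
(Check: 2^13 - 32 = 8192 - 32 = 8160.)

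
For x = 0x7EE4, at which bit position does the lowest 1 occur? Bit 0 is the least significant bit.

0x7EE4 = 111111011100100
Trailing zeros: 2, so the lowest set bit is bit 2 (value 4).

2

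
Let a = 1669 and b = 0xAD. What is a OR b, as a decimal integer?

1709

1669 = 11010000101
0xAD = 00010101101
 OR → 11010101101 = 1709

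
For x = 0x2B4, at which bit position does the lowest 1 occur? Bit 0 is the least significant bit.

0x2B4 = 1010110100
Trailing zeros: 2, so the lowest set bit is bit 2 (value 4).

2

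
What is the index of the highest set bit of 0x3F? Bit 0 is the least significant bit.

5

0x3F = 111111
The topmost 1 is at position 5 (since 2^5 = 32 ≤ 63 < 64).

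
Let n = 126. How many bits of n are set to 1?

6

126 = 1111110
Count the 1s: 1 + 1 + 1 + 1 + 1 + 1 = 6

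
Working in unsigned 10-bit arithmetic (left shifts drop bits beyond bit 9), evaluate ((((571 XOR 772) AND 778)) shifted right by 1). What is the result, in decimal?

571 = 1000111011
772 = 1100000100
→ XOR → 0100111111 = 319
778 = 1100001010
→ AND → 0100001010 = 266
→ shifted right by 1 → 0010000101 = 133

133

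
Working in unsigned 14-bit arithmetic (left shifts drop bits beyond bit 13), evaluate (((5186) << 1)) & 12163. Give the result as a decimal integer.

10368

5186 = 01010001000010
→ << 1 (mod 2^14) → 10100010000100 = 10372
12163 = 10111110000011
→ & → 10100010000000 = 10368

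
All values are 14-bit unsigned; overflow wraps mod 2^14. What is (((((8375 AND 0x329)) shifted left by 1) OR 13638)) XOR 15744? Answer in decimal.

8375 = 10000010110111
0x329 = 00001100101001
→ AND → 00000000100001 = 33
→ shifted left by 1 (mod 2^14) → 00000001000010 = 66
13638 = 11010101000110
→ OR → 11010101000110 = 13638
15744 = 11110110000000
→ XOR → 00100011000110 = 2246

2246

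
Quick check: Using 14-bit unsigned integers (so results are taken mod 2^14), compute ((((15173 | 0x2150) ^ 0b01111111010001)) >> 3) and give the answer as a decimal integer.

1168

15173 = 11101101000101
0x2150 = 10000101010000
→ | → 11101101010101 = 15189
0b01111111010001 = 01111111010001
→ ^ → 10010010000100 = 9348
→ >> 3 → 00010010010000 = 1168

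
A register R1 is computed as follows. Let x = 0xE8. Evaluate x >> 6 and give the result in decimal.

3

0xE8 = 11101000
shift right by 6 → 00000011 = 3
(equivalently, floor(232 / 64))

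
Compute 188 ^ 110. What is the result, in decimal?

188 = 10111100
110 = 01101110
XOR → 11010010 = 210

210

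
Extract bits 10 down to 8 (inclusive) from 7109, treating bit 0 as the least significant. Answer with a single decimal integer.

3

v = 01101111000101
Shift right by 8: 011011
Mask low 3 bits: 011 = 3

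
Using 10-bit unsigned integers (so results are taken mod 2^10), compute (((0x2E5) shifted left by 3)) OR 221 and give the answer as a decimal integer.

0x2E5 = 1011100101
→ shifted left by 3 (mod 2^10) → 1100101000 = 808
221 = 0011011101
→ OR → 1111111101 = 1021

1021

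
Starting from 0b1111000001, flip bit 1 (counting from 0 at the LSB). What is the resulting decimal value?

963

x = 1111000001
bit 1 is currently 0; toggle it via x ^ (1 << 1) = x ^ 2
→ 1111000011 = 963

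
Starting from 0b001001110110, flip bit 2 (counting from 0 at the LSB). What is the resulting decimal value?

626

x = 001001110110
bit 2 is currently 1; toggle it via x ^ (1 << 2) = x ^ 4
→ 001001110010 = 626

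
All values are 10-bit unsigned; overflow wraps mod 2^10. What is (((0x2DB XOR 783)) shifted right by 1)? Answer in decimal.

234

0x2DB = 1011011011
783 = 1100001111
→ XOR → 0111010100 = 468
→ shifted right by 1 → 0011101010 = 234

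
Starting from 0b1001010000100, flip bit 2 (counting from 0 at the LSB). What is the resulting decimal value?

x = 1001010000100
bit 2 is currently 1; toggle it via x ^ (1 << 2) = x ^ 4
→ 1001010000000 = 4736

4736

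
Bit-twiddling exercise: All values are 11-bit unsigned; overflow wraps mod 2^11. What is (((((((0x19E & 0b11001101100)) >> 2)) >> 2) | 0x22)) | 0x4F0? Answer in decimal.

0x19E = 00110011110
0b11001101100 = 11001101100
→ & → 00000001100 = 12
→ >> 2 → 00000000011 = 3
→ >> 2 → 00000000000 = 0
0x22 = 00000100010
→ | → 00000100010 = 34
0x4F0 = 10011110000
→ | → 10011110010 = 1266

1266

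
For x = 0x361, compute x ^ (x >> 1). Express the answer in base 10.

x = 1101100001 = 865
x>>1 = 0110110000
XOR  = 1011010001 = 721
(x ^ (x >> 1) gives the standard binary-reflected Gray code of x.)

721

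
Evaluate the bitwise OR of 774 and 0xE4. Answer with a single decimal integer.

998

774 = 1100000110
0xE4 = 0011100100
 OR → 1111100110 = 998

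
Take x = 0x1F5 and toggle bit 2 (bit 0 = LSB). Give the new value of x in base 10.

497

x = 0111110101
bit 2 is currently 1; toggle it via x ^ (1 << 2) = x ^ 4
→ 0111110001 = 497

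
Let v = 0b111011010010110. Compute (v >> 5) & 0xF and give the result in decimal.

v = 111011010010110
Shift right by 5: 1110110100
Mask low 4 bits: 0100 = 4

4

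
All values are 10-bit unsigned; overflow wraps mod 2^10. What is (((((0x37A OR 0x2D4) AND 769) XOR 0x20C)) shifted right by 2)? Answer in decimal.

67

0x37A = 1101111010
0x2D4 = 1011010100
→ OR → 1111111110 = 1022
769 = 1100000001
→ AND → 1100000000 = 768
0x20C = 1000001100
→ XOR → 0100001100 = 268
→ shifted right by 2 → 0001000011 = 67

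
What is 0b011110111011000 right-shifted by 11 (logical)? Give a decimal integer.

7

x = 11110111011000
shift right by 11 → 00000000000111 = 7
(equivalently, floor(15832 / 2048))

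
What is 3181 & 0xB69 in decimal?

3181 = 110001101101
0xB69 = 101101101001
AND → 100001101001 = 2153

2153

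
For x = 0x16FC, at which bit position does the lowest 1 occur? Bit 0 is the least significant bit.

0x16FC = 1011011111100
Trailing zeros: 2, so the lowest set bit is bit 2 (value 4).

2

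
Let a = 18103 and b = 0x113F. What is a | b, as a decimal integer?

22463

18103 = 100011010110111
0x113F = 001000100111111
 OR → 101011110111111 = 22463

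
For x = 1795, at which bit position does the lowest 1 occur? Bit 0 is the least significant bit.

0

1795 = 11100000011
Trailing zeros: 0, so the lowest set bit is bit 0 (value 1).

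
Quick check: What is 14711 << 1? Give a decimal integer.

29422

14711 = 011100101110111
shift left by 1 → 111001011101110 = 29422
(equivalently, 14711 × 2^1 = 14711 × 2)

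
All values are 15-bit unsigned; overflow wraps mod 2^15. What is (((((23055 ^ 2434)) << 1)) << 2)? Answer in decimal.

23055 = 101101000001111
2434 = 000100110000010
→ ^ → 101001110001101 = 21389
→ << 1 (mod 2^15) → 010011100011010 = 10010
→ << 2 (mod 2^15) → 001110001101000 = 7272

7272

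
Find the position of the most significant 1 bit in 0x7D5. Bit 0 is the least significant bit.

10

0x7D5 = 11111010101
The topmost 1 is at position 10 (since 2^10 = 1024 ≤ 2005 < 2048).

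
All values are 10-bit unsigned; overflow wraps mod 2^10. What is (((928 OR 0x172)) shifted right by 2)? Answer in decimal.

252

928 = 1110100000
0x172 = 0101110010
→ OR → 1111110010 = 1010
→ shifted right by 2 → 0011111100 = 252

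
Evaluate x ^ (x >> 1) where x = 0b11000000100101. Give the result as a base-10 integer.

x = 11000000100101 = 12325
x>>1 = 01100000010010
XOR  = 10100000110111 = 10295
(x ^ (x >> 1) gives the standard binary-reflected Gray code of x.)

10295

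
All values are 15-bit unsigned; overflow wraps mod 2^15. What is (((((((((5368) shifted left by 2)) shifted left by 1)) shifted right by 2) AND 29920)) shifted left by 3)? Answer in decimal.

5368 = 001010011111000
→ shifted left by 2 (mod 2^15) → 101001111100000 = 21472
→ shifted left by 1 (mod 2^15) → 010011111000000 = 10176
→ shifted right by 2 → 000100111110000 = 2544
29920 = 111010011100000
→ AND → 000000011100000 = 224
→ shifted left by 3 (mod 2^15) → 000011100000000 = 1792

1792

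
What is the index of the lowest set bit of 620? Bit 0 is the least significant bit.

620 = 1001101100
Trailing zeros: 2, so the lowest set bit is bit 2 (value 4).

2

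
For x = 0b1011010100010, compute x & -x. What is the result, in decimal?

2

x = 1011010100010 = 5794
-x (two's complement) = …0100101011110
AND   = 0000000000010 = 2
(x & -x isolates the lowest set bit of x.)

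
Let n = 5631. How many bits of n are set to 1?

5631 = 1010111111111
Count the 1s: 1 + 1 + 1 + 1 + 1 + 1 + 1 + 1 + 1 + 1 + 1 = 11

11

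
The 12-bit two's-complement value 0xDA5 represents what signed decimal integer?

pattern = 110110100101 (MSB is 1 ⇒ negative)
Invert: 001001011010, add 1 → 001001011011 = 603, so the value is -603.
(Equivalently: 3493 - 2^12 = 3493 - 4096 = -603.)

-603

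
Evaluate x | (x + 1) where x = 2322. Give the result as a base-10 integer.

x = 100100010010 = 2322
x + 1 = 100100010011
OR    = 100100010011 = 2323
(x | (x + 1) sets the lowest cleared bit.)

2323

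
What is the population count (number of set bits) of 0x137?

6

0x137 = 100110111
Count the 1s: 1 + 1 + 1 + 1 + 1 + 1 = 6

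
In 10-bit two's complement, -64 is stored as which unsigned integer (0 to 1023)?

64 in 10 bits: 0001000000
Invert: 1110111111
Add 1:  1111000000 = 960
(Check: 2^10 - 64 = 1024 - 64 = 960.)

960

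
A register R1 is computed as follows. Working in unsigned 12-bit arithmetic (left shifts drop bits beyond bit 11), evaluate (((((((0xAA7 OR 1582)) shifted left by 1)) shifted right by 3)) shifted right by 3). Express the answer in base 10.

53

0xAA7 = 101010100111
1582 = 011000101110
→ OR → 111010101111 = 3759
→ shifted left by 1 (mod 2^12) → 110101011110 = 3422
→ shifted right by 3 → 000110101011 = 427
→ shifted right by 3 → 000000110101 = 53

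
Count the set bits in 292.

292 = 100100100
Count the 1s: 1 + 1 + 1 = 3

3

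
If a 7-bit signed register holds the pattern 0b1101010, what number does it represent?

pattern = 1101010 (MSB is 1 ⇒ negative)
Invert: 0010101, add 1 → 0010110 = 22, so the value is -22.
(Equivalently: 106 - 2^7 = 106 - 128 = -22.)

-22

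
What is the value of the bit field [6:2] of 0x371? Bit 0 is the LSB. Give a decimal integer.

28

v = 001101110001
Shift right by 2: 0011011100
Mask low 5 bits: 11100 = 28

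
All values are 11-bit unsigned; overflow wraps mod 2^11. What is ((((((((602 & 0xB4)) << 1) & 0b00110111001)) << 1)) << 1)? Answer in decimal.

128

602 = 01001011010
0xB4 = 00010110100
→ & → 00000010000 = 16
→ << 1 (mod 2^11) → 00000100000 = 32
0b00110111001 = 00110111001
→ & → 00000100000 = 32
→ << 1 (mod 2^11) → 00001000000 = 64
→ << 1 (mod 2^11) → 00010000000 = 128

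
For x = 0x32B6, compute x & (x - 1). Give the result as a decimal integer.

x = 11001010110110 = 12982
x - 1 = 11001010110101
AND   = 11001010110100 = 12980
(x & (x - 1) clears the lowest set bit of x.)

12980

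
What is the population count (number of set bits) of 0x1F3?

7

0x1F3 = 111110011
Count the 1s: 1 + 1 + 1 + 1 + 1 + 1 + 1 = 7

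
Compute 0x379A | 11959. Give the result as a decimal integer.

16319

0x379A = 11011110011010
11959 = 10111010110111
 OR → 11111110111111 = 16319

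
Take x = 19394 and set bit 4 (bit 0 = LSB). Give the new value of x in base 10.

x = 100101111000010
bit 4 is currently 0; set it via x | (1 << 4) = x | 16
→ 100101111010010 = 19410

19410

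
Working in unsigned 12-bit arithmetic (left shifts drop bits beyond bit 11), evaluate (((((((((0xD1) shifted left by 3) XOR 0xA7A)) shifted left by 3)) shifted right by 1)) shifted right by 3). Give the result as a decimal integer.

0xD1 = 000011010001
→ shifted left by 3 (mod 2^12) → 011010001000 = 1672
0xA7A = 101001111010
→ XOR → 110011110010 = 3314
→ shifted left by 3 (mod 2^12) → 011110010000 = 1936
→ shifted right by 1 → 001111001000 = 968
→ shifted right by 3 → 000001111001 = 121

121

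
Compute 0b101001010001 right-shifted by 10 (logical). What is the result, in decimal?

2

x = 101001010001
shift right by 10 → 000000000010 = 2
(equivalently, floor(2641 / 1024))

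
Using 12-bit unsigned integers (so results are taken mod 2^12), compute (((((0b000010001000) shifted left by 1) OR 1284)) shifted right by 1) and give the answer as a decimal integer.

0b000010001000 = 000010001000
→ shifted left by 1 (mod 2^12) → 000100010000 = 272
1284 = 010100000100
→ OR → 010100010100 = 1300
→ shifted right by 1 → 001010001010 = 650

650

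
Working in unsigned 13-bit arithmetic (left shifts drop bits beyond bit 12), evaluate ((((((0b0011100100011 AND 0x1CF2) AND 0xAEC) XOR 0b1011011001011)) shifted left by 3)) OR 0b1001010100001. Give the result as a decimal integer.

0b0011100100011 = 0011100100011
0x1CF2 = 1110011110010
→ AND → 0010000100010 = 1058
0xAEC = 0101011101100
→ AND → 0000000100000 = 32
0b1011011001011 = 1011011001011
→ XOR → 1011011101011 = 5867
→ shifted left by 3 (mod 2^13) → 1011101011000 = 5976
0b1001010100001 = 1001010100001
→ OR → 1011111111001 = 6137

6137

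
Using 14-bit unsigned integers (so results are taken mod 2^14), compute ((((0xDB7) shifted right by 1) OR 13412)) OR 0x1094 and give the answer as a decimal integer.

0xDB7 = 00110110110111
→ shifted right by 1 → 00011011011011 = 1755
13412 = 11010001100100
→ OR → 11011011111111 = 14079
0x1094 = 01000010010100
→ OR → 11011011111111 = 14079

14079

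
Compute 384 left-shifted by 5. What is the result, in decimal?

12288

384 = 00000110000000
shift left by 5 → 11000000000000 = 12288
(equivalently, 384 × 2^5 = 384 × 32)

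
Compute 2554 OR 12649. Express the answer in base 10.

2554 = 00100111111010
12649 = 11000101101001
 OR → 11100111111011 = 14843

14843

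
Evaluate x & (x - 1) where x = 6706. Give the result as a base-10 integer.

x = 1101000110010 = 6706
x - 1 = 1101000110001
AND   = 1101000110000 = 6704
(x & (x - 1) clears the lowest set bit of x.)

6704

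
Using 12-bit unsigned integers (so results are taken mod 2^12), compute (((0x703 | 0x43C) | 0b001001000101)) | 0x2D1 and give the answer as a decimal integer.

2047

0x703 = 011100000011
0x43C = 010000111100
→ | → 011100111111 = 1855
0b001001000101 = 001001000101
→ | → 011101111111 = 1919
0x2D1 = 001011010001
→ | → 011111111111 = 2047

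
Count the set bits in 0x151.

0x151 = 101010001
Count the 1s: 1 + 1 + 1 + 1 = 4

4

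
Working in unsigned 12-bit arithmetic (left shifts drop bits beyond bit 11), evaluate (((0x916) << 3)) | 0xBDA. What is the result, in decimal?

0x916 = 100100010110
→ << 3 (mod 2^12) → 100010110000 = 2224
0xBDA = 101111011010
→ | → 101111111010 = 3066

3066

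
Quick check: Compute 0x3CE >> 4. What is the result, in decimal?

60

0x3CE = 1111001110
shift right by 4 → 0000111100 = 60
(equivalently, floor(974 / 16))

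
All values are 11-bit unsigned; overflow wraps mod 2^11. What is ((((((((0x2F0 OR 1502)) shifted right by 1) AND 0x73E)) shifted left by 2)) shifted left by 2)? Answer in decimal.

0x2F0 = 01011110000
1502 = 10111011110
→ OR → 11111111110 = 2046
→ shifted right by 1 → 01111111111 = 1023
0x73E = 11100111110
→ AND → 01100111110 = 830
→ shifted left by 2 (mod 2^11) → 10011111000 = 1272
→ shifted left by 2 (mod 2^11) → 01111100000 = 992

992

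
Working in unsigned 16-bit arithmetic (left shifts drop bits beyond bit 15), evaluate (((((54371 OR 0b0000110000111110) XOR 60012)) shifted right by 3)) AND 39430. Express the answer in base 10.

54371 = 1101010001100011
0b0000110000111110 = 0000110000111110
→ OR → 1101110001111111 = 56447
60012 = 1110101001101100
→ XOR → 0011011000010011 = 13843
→ shifted right by 3 → 0000011011000010 = 1730
39430 = 1001101000000110
→ AND → 0000001000000010 = 514

514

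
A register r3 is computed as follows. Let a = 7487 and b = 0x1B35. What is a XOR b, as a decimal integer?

1546

7487 = 1110100111111
0x1B35 = 1101100110101
XOR → 0011000001010 = 1546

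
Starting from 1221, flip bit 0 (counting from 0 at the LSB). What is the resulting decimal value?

x = 10011000101
bit 0 is currently 1; toggle it via x ^ (1 << 0) = x ^ 1
→ 10011000100 = 1220

1220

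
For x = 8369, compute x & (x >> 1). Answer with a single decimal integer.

16

x = 10000010110001 = 8369
x>>1 = 01000001011000
AND  = 00000000010000 = 16
(x & (x >> 1) has a 1 wherever x has two consecutive 1 bits.)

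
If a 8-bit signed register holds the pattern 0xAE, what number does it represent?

-82

pattern = 10101110 (MSB is 1 ⇒ negative)
Invert: 01010001, add 1 → 01010010 = 82, so the value is -82.
(Equivalently: 174 - 2^8 = 174 - 256 = -82.)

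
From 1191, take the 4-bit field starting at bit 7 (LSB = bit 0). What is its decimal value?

9

v = 010010100111
Shift right by 7: 01001
Mask low 4 bits: 1001 = 9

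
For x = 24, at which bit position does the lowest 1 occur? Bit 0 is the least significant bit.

3

24 = 11000
Trailing zeros: 3, so the lowest set bit is bit 3 (value 8).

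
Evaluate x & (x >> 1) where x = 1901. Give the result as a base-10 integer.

x = 11101101101 = 1901
x>>1 = 01110110110
AND  = 01100100100 = 804
(x & (x >> 1) has a 1 wherever x has two consecutive 1 bits.)

804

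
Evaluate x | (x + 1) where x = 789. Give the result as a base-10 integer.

791

x = 1100010101 = 789
x + 1 = 1100010110
OR    = 1100010111 = 791
(x | (x + 1) sets the lowest cleared bit.)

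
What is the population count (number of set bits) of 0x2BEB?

10

0x2BEB = 10101111101011
Count the 1s: 1 + 1 + 1 + 1 + 1 + 1 + 1 + 1 + 1 + 1 = 10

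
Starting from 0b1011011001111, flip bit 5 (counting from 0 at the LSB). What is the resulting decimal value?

x = 1011011001111
bit 5 is currently 0; toggle it via x ^ (1 << 5) = x ^ 32
→ 1011011101111 = 5871

5871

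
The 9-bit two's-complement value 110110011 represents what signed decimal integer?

-77

pattern = 110110011 (MSB is 1 ⇒ negative)
Invert: 001001100, add 1 → 001001101 = 77, so the value is -77.
(Equivalently: 435 - 2^9 = 435 - 512 = -77.)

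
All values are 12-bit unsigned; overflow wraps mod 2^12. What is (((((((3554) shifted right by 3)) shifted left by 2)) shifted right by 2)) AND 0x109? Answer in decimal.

264

3554 = 110111100010
→ shifted right by 3 → 000110111100 = 444
→ shifted left by 2 (mod 2^12) → 011011110000 = 1776
→ shifted right by 2 → 000110111100 = 444
0x109 = 000100001001
→ AND → 000100001000 = 264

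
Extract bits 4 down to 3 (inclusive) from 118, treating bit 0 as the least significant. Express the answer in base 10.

v = 0001110110
Shift right by 3: 0001110
Mask low 2 bits: 10 = 2

2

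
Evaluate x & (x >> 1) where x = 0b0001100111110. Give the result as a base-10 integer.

x = 1100111110 = 830
x>>1 = 0110011111
AND  = 0100011110 = 286
(x & (x >> 1) has a 1 wherever x has two consecutive 1 bits.)

286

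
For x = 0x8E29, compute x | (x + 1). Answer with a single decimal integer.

36395

x = 1000111000101001 = 36393
x + 1 = 1000111000101010
OR    = 1000111000101011 = 36395
(x | (x + 1) sets the lowest cleared bit.)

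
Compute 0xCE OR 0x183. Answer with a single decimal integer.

463

0xCE = 011001110
0x183 = 110000011
 OR → 111001111 = 463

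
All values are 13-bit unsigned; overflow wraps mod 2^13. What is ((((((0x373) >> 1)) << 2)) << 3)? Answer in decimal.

5920

0x373 = 0001101110011
→ >> 1 → 0000110111001 = 441
→ << 2 (mod 2^13) → 0011011100100 = 1764
→ << 3 (mod 2^13) → 1011100100000 = 5920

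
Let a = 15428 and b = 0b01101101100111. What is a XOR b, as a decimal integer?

15428 = 11110001000100
b = 01101101100111
XOR → 10011100100011 = 10019

10019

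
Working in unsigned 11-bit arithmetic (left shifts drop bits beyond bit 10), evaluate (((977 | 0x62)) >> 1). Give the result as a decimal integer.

977 = 01111010001
0x62 = 00001100010
→ | → 01111110011 = 1011
→ >> 1 → 00111111001 = 505

505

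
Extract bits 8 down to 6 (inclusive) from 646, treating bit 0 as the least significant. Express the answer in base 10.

v = 000001010000110
Shift right by 6: 000001010
Mask low 3 bits: 010 = 2

2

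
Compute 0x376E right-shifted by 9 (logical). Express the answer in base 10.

27

0x376E = 11011101101110
shift right by 9 → 00000000011011 = 27
(equivalently, floor(14190 / 512))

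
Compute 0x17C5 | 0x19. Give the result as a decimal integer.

6109

0x17C5 = 1011111000101
0x19 = 0000000011001
 OR → 1011111011101 = 6109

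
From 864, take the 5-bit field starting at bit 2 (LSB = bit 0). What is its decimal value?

24

v = 1101100000
Shift right by 2: 11011000
Mask low 5 bits: 11000 = 24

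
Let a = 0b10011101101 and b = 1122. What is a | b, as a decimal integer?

a = 10011101101
1122 = 10001100010
 OR → 10011101111 = 1263

1263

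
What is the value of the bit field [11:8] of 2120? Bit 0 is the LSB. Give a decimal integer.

v = 100001001000
Shift right by 8: 1000
Mask low 4 bits: 1000 = 8

8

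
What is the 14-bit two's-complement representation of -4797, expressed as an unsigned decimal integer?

11587

4797 in 14 bits: 01001010111101
Invert: 10110101000010
Add 1:  10110101000011 = 11587
(Check: 2^14 - 4797 = 16384 - 4797 = 11587.)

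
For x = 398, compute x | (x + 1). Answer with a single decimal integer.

x = 110001110 = 398
x + 1 = 110001111
OR    = 110001111 = 399
(x | (x + 1) sets the lowest cleared bit.)

399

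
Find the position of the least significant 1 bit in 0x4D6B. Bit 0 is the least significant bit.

0

0x4D6B = 100110101101011
Trailing zeros: 0, so the lowest set bit is bit 0 (value 1).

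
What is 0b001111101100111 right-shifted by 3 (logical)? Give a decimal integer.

1004

x = 1111101100111
shift right by 3 → 0001111101100 = 1004
(equivalently, floor(8039 / 8))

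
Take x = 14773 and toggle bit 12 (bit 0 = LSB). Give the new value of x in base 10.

10677

x = 11100110110101
bit 12 is currently 1; toggle it via x ^ (1 << 12) = x ^ 4096
→ 10100110110101 = 10677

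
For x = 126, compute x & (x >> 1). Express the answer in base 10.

x = 1111110 = 126
x>>1 = 0111111
AND  = 0111110 = 62
(x & (x >> 1) has a 1 wherever x has two consecutive 1 bits.)

62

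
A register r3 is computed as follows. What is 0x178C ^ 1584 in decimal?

0x178C = 1011110001100
1584 = 0011000110000
XOR → 1000110111100 = 4540

4540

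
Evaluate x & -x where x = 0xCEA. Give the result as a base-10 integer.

x = 110011101010 = 3306
-x (two's complement) = …001100010110
AND   = 000000000010 = 2
(x & -x isolates the lowest set bit of x.)

2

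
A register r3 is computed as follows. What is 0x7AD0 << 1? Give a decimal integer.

0x7AD0 = 0111101011010000
shift left by 1 → 1111010110100000 = 62880
(equivalently, 31440 × 2^1 = 31440 × 2)

62880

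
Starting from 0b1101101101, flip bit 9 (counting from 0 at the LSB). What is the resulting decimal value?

365

x = 1101101101
bit 9 is currently 1; toggle it via x ^ (1 << 9) = x ^ 512
→ 0101101101 = 365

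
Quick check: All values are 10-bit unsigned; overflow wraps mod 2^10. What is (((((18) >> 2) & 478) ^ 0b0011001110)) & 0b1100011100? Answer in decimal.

18 = 0000010010
→ >> 2 → 0000000100 = 4
478 = 0111011110
→ & → 0000000100 = 4
0b0011001110 = 0011001110
→ ^ → 0011001010 = 202
0b1100011100 = 1100011100
→ & → 0000001000 = 8

8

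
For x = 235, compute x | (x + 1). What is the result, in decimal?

x = 11101011 = 235
x + 1 = 11101100
OR    = 11101111 = 239
(x | (x + 1) sets the lowest cleared bit.)

239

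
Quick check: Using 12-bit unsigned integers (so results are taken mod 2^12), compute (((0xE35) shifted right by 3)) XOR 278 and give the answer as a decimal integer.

0xE35 = 111000110101
→ shifted right by 3 → 000111000110 = 454
278 = 000100010110
→ XOR → 000011010000 = 208

208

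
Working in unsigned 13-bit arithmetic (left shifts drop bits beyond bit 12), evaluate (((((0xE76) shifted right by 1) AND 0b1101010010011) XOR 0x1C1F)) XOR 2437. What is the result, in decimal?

0xE76 = 0111001110110
→ shifted right by 1 → 0011100111011 = 1851
0b1101010010011 = 1101010010011
→ AND → 0001000010011 = 531
0x1C1F = 1110000011111
→ XOR → 1111000001100 = 7692
2437 = 0100110000101
→ XOR → 1011110001001 = 6025

6025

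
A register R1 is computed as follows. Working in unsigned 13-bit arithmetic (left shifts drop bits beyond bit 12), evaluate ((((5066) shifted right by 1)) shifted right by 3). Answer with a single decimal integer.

316

5066 = 1001111001010
→ shifted right by 1 → 0100111100101 = 2533
→ shifted right by 3 → 0000100111100 = 316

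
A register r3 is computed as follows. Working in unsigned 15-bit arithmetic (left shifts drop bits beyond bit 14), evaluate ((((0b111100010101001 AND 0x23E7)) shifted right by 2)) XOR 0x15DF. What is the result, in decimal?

7671

0b111100010101001 = 111100010101001
0x23E7 = 010001111100111
→ AND → 010000010100001 = 8353
→ shifted right by 2 → 000100000101000 = 2088
0x15DF = 001010111011111
→ XOR → 001110111110111 = 7671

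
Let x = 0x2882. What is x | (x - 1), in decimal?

x = 10100010000010 = 10370
x - 1 = 10100010000001
OR    = 10100010000011 = 10371
(x | (x - 1) sets all bits below the lowest set bit.)

10371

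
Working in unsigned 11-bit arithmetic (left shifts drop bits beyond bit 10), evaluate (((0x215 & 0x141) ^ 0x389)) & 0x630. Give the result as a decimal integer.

0x215 = 01000010101
0x141 = 00101000001
→ & → 00000000001 = 1
0x389 = 01110001001
→ ^ → 01110001000 = 904
0x630 = 11000110000
→ & → 01000000000 = 512

512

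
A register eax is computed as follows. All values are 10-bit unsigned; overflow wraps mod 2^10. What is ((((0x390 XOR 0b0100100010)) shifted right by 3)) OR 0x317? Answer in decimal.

855

0x390 = 1110010000
0b0100100010 = 0100100010
→ XOR → 1010110010 = 690
→ shifted right by 3 → 0001010110 = 86
0x317 = 1100010111
→ OR → 1101010111 = 855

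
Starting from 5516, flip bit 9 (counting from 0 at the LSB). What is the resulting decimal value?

6028

x = 1010110001100
bit 9 is currently 0; toggle it via x ^ (1 << 9) = x ^ 512
→ 1011110001100 = 6028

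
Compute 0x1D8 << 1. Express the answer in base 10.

0x1D8 = 0111011000
shift left by 1 → 1110110000 = 944
(equivalently, 472 × 2^1 = 472 × 2)

944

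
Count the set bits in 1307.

1307 = 10100011011
Count the 1s: 1 + 1 + 1 + 1 + 1 + 1 = 6

6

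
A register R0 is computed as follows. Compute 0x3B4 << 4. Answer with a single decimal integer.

0x3B4 = 00001110110100
shift left by 4 → 11101101000000 = 15168
(equivalently, 948 × 2^4 = 948 × 16)

15168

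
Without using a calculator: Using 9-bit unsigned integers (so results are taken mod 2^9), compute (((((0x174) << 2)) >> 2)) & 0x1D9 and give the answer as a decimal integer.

80

0x174 = 101110100
→ << 2 (mod 2^9) → 111010000 = 464
→ >> 2 → 001110100 = 116
0x1D9 = 111011001
→ & → 001010000 = 80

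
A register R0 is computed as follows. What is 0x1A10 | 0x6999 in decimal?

31641

0x1A10 = 001101000010000
0x6999 = 110100110011001
 OR → 111101110011001 = 31641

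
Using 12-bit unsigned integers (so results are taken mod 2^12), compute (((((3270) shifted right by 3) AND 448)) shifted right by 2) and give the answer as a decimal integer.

96

3270 = 110011000110
→ shifted right by 3 → 000110011000 = 408
448 = 000111000000
→ AND → 000110000000 = 384
→ shifted right by 2 → 000001100000 = 96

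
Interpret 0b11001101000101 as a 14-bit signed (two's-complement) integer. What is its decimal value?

-3259

pattern = 11001101000101 (MSB is 1 ⇒ negative)
Invert: 00110010111010, add 1 → 00110010111011 = 3259, so the value is -3259.
(Equivalently: 13125 - 2^14 = 13125 - 16384 = -3259.)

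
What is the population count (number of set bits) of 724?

724 = 1011010100
Count the 1s: 1 + 1 + 1 + 1 + 1 = 5

5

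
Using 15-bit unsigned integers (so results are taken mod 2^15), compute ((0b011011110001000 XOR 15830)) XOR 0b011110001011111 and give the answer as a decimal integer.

13825

0b011011110001000 = 011011110001000
15830 = 011110111010110
→ XOR → 000101001011110 = 2654
0b011110001011111 = 011110001011111
→ XOR → 011011000000001 = 13825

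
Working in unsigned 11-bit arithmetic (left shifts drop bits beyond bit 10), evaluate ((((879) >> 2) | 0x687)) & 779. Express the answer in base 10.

879 = 01101101111
→ >> 2 → 00011011011 = 219
0x687 = 11010000111
→ | → 11011011111 = 1759
779 = 01100001011
→ & → 01000001011 = 523

523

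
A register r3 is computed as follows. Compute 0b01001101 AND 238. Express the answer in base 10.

76

a = 01001101
238 = 11101110
AND → 01001100 = 76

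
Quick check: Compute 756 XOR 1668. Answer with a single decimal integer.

1136

756 = 01011110100
1668 = 11010000100
XOR → 10001110000 = 1136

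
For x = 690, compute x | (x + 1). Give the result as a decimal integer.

x = 1010110010 = 690
x + 1 = 1010110011
OR    = 1010110011 = 691
(x | (x + 1) sets the lowest cleared bit.)

691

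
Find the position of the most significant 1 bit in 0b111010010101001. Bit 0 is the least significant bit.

0b111010010101001 = 111010010101001
The topmost 1 is at position 14 (since 2^14 = 16384 ≤ 29865 < 32768).

14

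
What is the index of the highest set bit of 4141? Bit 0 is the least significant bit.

12

4141 = 1000000101101
The topmost 1 is at position 12 (since 2^12 = 4096 ≤ 4141 < 8192).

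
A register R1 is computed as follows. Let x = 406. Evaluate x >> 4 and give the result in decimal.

25

406 = 110010110
shift right by 4 → 000011001 = 25
(equivalently, floor(406 / 16))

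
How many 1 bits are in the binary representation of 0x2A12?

0x2A12 = 10101000010010
Count the 1s: 1 + 1 + 1 + 1 + 1 = 5

5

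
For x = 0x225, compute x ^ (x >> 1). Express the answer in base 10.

823

x = 1000100101 = 549
x>>1 = 0100010010
XOR  = 1100110111 = 823
(x ^ (x >> 1) gives the standard binary-reflected Gray code of x.)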